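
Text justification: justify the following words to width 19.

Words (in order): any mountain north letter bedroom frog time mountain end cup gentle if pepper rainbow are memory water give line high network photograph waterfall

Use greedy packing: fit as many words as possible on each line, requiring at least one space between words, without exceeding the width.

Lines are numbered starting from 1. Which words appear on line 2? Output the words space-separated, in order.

Line 1: ['any', 'mountain', 'north'] (min_width=18, slack=1)
Line 2: ['letter', 'bedroom', 'frog'] (min_width=19, slack=0)
Line 3: ['time', 'mountain', 'end'] (min_width=17, slack=2)
Line 4: ['cup', 'gentle', 'if'] (min_width=13, slack=6)
Line 5: ['pepper', 'rainbow', 'are'] (min_width=18, slack=1)
Line 6: ['memory', 'water', 'give'] (min_width=17, slack=2)
Line 7: ['line', 'high', 'network'] (min_width=17, slack=2)
Line 8: ['photograph'] (min_width=10, slack=9)
Line 9: ['waterfall'] (min_width=9, slack=10)

Answer: letter bedroom frog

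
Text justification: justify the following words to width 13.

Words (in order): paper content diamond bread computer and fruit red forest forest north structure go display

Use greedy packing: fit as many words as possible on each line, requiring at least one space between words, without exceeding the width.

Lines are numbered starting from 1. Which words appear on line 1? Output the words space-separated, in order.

Answer: paper content

Derivation:
Line 1: ['paper', 'content'] (min_width=13, slack=0)
Line 2: ['diamond', 'bread'] (min_width=13, slack=0)
Line 3: ['computer', 'and'] (min_width=12, slack=1)
Line 4: ['fruit', 'red'] (min_width=9, slack=4)
Line 5: ['forest', 'forest'] (min_width=13, slack=0)
Line 6: ['north'] (min_width=5, slack=8)
Line 7: ['structure', 'go'] (min_width=12, slack=1)
Line 8: ['display'] (min_width=7, slack=6)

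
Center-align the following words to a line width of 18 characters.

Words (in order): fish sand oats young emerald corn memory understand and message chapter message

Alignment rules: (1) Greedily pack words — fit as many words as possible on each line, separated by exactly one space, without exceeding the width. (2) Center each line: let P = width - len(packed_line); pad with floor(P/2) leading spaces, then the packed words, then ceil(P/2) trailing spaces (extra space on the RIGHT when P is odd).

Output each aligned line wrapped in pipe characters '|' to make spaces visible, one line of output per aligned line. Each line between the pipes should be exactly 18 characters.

Answer: |  fish sand oats  |
|young emerald corn|
|memory understand |
|   and message    |
| chapter message  |

Derivation:
Line 1: ['fish', 'sand', 'oats'] (min_width=14, slack=4)
Line 2: ['young', 'emerald', 'corn'] (min_width=18, slack=0)
Line 3: ['memory', 'understand'] (min_width=17, slack=1)
Line 4: ['and', 'message'] (min_width=11, slack=7)
Line 5: ['chapter', 'message'] (min_width=15, slack=3)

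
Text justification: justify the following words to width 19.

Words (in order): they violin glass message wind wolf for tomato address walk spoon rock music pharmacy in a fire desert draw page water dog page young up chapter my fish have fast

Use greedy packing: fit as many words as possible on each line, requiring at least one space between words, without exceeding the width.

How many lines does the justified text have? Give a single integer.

Answer: 9

Derivation:
Line 1: ['they', 'violin', 'glass'] (min_width=17, slack=2)
Line 2: ['message', 'wind', 'wolf'] (min_width=17, slack=2)
Line 3: ['for', 'tomato', 'address'] (min_width=18, slack=1)
Line 4: ['walk', 'spoon', 'rock'] (min_width=15, slack=4)
Line 5: ['music', 'pharmacy', 'in', 'a'] (min_width=19, slack=0)
Line 6: ['fire', 'desert', 'draw'] (min_width=16, slack=3)
Line 7: ['page', 'water', 'dog', 'page'] (min_width=19, slack=0)
Line 8: ['young', 'up', 'chapter', 'my'] (min_width=19, slack=0)
Line 9: ['fish', 'have', 'fast'] (min_width=14, slack=5)
Total lines: 9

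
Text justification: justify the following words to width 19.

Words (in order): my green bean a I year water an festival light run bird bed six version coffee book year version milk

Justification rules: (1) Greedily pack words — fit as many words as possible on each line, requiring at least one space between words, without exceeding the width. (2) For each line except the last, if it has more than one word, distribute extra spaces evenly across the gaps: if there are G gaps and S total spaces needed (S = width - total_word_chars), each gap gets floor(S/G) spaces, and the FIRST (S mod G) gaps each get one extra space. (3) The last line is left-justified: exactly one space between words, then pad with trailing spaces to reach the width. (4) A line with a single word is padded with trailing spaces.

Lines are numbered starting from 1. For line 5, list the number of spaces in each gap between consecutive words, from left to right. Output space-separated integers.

Line 1: ['my', 'green', 'bean', 'a', 'I'] (min_width=17, slack=2)
Line 2: ['year', 'water', 'an'] (min_width=13, slack=6)
Line 3: ['festival', 'light', 'run'] (min_width=18, slack=1)
Line 4: ['bird', 'bed', 'six'] (min_width=12, slack=7)
Line 5: ['version', 'coffee', 'book'] (min_width=19, slack=0)
Line 6: ['year', 'version', 'milk'] (min_width=17, slack=2)

Answer: 1 1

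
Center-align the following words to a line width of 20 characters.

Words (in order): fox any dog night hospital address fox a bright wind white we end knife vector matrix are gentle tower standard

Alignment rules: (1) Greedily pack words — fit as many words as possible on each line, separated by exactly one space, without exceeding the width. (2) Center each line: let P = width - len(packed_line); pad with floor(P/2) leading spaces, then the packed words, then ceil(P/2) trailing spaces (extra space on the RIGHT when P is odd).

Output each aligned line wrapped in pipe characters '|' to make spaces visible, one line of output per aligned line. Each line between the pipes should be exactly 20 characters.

Line 1: ['fox', 'any', 'dog', 'night'] (min_width=17, slack=3)
Line 2: ['hospital', 'address', 'fox'] (min_width=20, slack=0)
Line 3: ['a', 'bright', 'wind', 'white'] (min_width=19, slack=1)
Line 4: ['we', 'end', 'knife', 'vector'] (min_width=19, slack=1)
Line 5: ['matrix', 'are', 'gentle'] (min_width=17, slack=3)
Line 6: ['tower', 'standard'] (min_width=14, slack=6)

Answer: | fox any dog night  |
|hospital address fox|
|a bright wind white |
|we end knife vector |
| matrix are gentle  |
|   tower standard   |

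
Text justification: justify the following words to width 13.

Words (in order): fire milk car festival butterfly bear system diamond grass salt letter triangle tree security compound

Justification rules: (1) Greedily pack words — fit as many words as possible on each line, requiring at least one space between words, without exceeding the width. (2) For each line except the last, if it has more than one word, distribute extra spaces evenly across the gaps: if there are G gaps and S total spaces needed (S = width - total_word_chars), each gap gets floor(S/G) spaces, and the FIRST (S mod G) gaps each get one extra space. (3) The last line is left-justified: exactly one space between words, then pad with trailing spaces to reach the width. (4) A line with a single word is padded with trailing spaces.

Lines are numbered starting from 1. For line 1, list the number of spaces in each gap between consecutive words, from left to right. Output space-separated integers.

Answer: 1 1

Derivation:
Line 1: ['fire', 'milk', 'car'] (min_width=13, slack=0)
Line 2: ['festival'] (min_width=8, slack=5)
Line 3: ['butterfly'] (min_width=9, slack=4)
Line 4: ['bear', 'system'] (min_width=11, slack=2)
Line 5: ['diamond', 'grass'] (min_width=13, slack=0)
Line 6: ['salt', 'letter'] (min_width=11, slack=2)
Line 7: ['triangle', 'tree'] (min_width=13, slack=0)
Line 8: ['security'] (min_width=8, slack=5)
Line 9: ['compound'] (min_width=8, slack=5)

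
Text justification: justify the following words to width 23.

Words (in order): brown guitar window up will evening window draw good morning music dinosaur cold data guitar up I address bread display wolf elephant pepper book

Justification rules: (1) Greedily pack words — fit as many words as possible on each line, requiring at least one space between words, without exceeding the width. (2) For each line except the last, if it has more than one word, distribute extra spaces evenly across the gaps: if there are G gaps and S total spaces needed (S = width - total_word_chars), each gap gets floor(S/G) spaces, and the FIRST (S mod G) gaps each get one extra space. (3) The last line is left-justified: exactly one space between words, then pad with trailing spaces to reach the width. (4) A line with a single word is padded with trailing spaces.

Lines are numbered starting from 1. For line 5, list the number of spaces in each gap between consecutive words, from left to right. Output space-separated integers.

Answer: 3 2 2

Derivation:
Line 1: ['brown', 'guitar', 'window', 'up'] (min_width=22, slack=1)
Line 2: ['will', 'evening', 'window'] (min_width=19, slack=4)
Line 3: ['draw', 'good', 'morning', 'music'] (min_width=23, slack=0)
Line 4: ['dinosaur', 'cold', 'data'] (min_width=18, slack=5)
Line 5: ['guitar', 'up', 'I', 'address'] (min_width=19, slack=4)
Line 6: ['bread', 'display', 'wolf'] (min_width=18, slack=5)
Line 7: ['elephant', 'pepper', 'book'] (min_width=20, slack=3)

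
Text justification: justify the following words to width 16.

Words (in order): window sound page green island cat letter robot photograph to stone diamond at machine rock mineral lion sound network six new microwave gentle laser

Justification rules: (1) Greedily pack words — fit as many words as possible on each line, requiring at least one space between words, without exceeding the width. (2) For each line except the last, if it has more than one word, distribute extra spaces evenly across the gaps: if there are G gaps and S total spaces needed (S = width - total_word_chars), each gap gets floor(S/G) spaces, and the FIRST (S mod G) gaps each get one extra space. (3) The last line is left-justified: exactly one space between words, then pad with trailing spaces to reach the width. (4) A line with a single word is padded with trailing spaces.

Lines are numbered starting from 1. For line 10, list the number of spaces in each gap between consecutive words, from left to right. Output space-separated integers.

Line 1: ['window', 'sound'] (min_width=12, slack=4)
Line 2: ['page', 'green'] (min_width=10, slack=6)
Line 3: ['island', 'cat'] (min_width=10, slack=6)
Line 4: ['letter', 'robot'] (min_width=12, slack=4)
Line 5: ['photograph', 'to'] (min_width=13, slack=3)
Line 6: ['stone', 'diamond', 'at'] (min_width=16, slack=0)
Line 7: ['machine', 'rock'] (min_width=12, slack=4)
Line 8: ['mineral', 'lion'] (min_width=12, slack=4)
Line 9: ['sound', 'network'] (min_width=13, slack=3)
Line 10: ['six', 'new'] (min_width=7, slack=9)
Line 11: ['microwave', 'gentle'] (min_width=16, slack=0)
Line 12: ['laser'] (min_width=5, slack=11)

Answer: 10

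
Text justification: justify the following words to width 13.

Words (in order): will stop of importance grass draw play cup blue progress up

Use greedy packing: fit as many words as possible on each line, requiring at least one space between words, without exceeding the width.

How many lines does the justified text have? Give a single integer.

Line 1: ['will', 'stop', 'of'] (min_width=12, slack=1)
Line 2: ['importance'] (min_width=10, slack=3)
Line 3: ['grass', 'draw'] (min_width=10, slack=3)
Line 4: ['play', 'cup', 'blue'] (min_width=13, slack=0)
Line 5: ['progress', 'up'] (min_width=11, slack=2)
Total lines: 5

Answer: 5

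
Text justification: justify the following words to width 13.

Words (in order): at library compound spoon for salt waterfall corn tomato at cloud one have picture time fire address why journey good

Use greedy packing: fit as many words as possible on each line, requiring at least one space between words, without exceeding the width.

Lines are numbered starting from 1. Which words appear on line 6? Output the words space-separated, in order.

Answer: corn tomato

Derivation:
Line 1: ['at', 'library'] (min_width=10, slack=3)
Line 2: ['compound'] (min_width=8, slack=5)
Line 3: ['spoon', 'for'] (min_width=9, slack=4)
Line 4: ['salt'] (min_width=4, slack=9)
Line 5: ['waterfall'] (min_width=9, slack=4)
Line 6: ['corn', 'tomato'] (min_width=11, slack=2)
Line 7: ['at', 'cloud', 'one'] (min_width=12, slack=1)
Line 8: ['have', 'picture'] (min_width=12, slack=1)
Line 9: ['time', 'fire'] (min_width=9, slack=4)
Line 10: ['address', 'why'] (min_width=11, slack=2)
Line 11: ['journey', 'good'] (min_width=12, slack=1)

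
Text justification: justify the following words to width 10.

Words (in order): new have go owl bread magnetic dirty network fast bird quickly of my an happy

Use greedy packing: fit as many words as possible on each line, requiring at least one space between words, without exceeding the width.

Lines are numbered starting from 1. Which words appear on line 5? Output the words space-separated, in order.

Answer: dirty

Derivation:
Line 1: ['new', 'have'] (min_width=8, slack=2)
Line 2: ['go', 'owl'] (min_width=6, slack=4)
Line 3: ['bread'] (min_width=5, slack=5)
Line 4: ['magnetic'] (min_width=8, slack=2)
Line 5: ['dirty'] (min_width=5, slack=5)
Line 6: ['network'] (min_width=7, slack=3)
Line 7: ['fast', 'bird'] (min_width=9, slack=1)
Line 8: ['quickly', 'of'] (min_width=10, slack=0)
Line 9: ['my', 'an'] (min_width=5, slack=5)
Line 10: ['happy'] (min_width=5, slack=5)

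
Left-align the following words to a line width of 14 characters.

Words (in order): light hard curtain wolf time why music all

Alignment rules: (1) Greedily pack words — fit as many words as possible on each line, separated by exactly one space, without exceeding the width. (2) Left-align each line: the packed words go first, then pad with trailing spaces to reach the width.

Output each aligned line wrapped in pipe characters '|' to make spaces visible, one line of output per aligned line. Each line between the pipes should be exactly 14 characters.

Answer: |light hard    |
|curtain wolf  |
|time why music|
|all           |

Derivation:
Line 1: ['light', 'hard'] (min_width=10, slack=4)
Line 2: ['curtain', 'wolf'] (min_width=12, slack=2)
Line 3: ['time', 'why', 'music'] (min_width=14, slack=0)
Line 4: ['all'] (min_width=3, slack=11)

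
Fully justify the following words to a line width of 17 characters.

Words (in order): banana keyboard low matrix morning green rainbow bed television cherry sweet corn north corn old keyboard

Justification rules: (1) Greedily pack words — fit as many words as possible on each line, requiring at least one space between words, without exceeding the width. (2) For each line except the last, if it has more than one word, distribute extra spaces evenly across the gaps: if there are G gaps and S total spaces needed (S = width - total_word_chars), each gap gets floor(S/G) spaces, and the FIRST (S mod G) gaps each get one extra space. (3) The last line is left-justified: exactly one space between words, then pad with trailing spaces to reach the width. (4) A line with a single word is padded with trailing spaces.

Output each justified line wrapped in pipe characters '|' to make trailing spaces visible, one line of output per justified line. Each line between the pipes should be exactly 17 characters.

Line 1: ['banana', 'keyboard'] (min_width=15, slack=2)
Line 2: ['low', 'matrix'] (min_width=10, slack=7)
Line 3: ['morning', 'green'] (min_width=13, slack=4)
Line 4: ['rainbow', 'bed'] (min_width=11, slack=6)
Line 5: ['television', 'cherry'] (min_width=17, slack=0)
Line 6: ['sweet', 'corn', 'north'] (min_width=16, slack=1)
Line 7: ['corn', 'old', 'keyboard'] (min_width=17, slack=0)

Answer: |banana   keyboard|
|low        matrix|
|morning     green|
|rainbow       bed|
|television cherry|
|sweet  corn north|
|corn old keyboard|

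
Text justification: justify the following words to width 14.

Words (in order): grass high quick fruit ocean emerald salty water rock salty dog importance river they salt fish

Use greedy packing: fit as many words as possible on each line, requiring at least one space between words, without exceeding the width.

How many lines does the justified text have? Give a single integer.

Answer: 8

Derivation:
Line 1: ['grass', 'high'] (min_width=10, slack=4)
Line 2: ['quick', 'fruit'] (min_width=11, slack=3)
Line 3: ['ocean', 'emerald'] (min_width=13, slack=1)
Line 4: ['salty', 'water'] (min_width=11, slack=3)
Line 5: ['rock', 'salty', 'dog'] (min_width=14, slack=0)
Line 6: ['importance'] (min_width=10, slack=4)
Line 7: ['river', 'they'] (min_width=10, slack=4)
Line 8: ['salt', 'fish'] (min_width=9, slack=5)
Total lines: 8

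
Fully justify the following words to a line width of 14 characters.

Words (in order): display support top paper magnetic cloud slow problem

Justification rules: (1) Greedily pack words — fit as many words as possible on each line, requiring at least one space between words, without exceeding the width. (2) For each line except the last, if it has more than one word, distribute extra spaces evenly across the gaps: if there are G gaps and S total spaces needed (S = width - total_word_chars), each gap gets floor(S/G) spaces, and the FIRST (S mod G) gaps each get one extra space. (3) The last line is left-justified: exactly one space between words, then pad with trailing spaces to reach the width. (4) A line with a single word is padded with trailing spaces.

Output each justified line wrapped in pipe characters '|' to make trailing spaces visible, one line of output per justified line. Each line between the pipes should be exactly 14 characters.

Answer: |display       |
|support    top|
|paper magnetic|
|cloud     slow|
|problem       |

Derivation:
Line 1: ['display'] (min_width=7, slack=7)
Line 2: ['support', 'top'] (min_width=11, slack=3)
Line 3: ['paper', 'magnetic'] (min_width=14, slack=0)
Line 4: ['cloud', 'slow'] (min_width=10, slack=4)
Line 5: ['problem'] (min_width=7, slack=7)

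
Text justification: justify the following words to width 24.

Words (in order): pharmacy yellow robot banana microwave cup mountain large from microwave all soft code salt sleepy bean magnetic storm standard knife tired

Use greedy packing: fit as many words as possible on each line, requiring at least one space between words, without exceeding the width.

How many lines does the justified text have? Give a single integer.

Line 1: ['pharmacy', 'yellow', 'robot'] (min_width=21, slack=3)
Line 2: ['banana', 'microwave', 'cup'] (min_width=20, slack=4)
Line 3: ['mountain', 'large', 'from'] (min_width=19, slack=5)
Line 4: ['microwave', 'all', 'soft', 'code'] (min_width=23, slack=1)
Line 5: ['salt', 'sleepy', 'bean'] (min_width=16, slack=8)
Line 6: ['magnetic', 'storm', 'standard'] (min_width=23, slack=1)
Line 7: ['knife', 'tired'] (min_width=11, slack=13)
Total lines: 7

Answer: 7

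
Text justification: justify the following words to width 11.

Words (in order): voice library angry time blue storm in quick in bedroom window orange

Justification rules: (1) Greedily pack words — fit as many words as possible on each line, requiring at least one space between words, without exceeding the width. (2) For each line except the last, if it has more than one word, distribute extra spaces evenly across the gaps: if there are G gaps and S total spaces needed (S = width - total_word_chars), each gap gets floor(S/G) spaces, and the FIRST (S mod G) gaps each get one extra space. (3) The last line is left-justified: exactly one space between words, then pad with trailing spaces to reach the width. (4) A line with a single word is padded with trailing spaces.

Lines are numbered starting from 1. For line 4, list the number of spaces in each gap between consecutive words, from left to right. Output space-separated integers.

Line 1: ['voice'] (min_width=5, slack=6)
Line 2: ['library'] (min_width=7, slack=4)
Line 3: ['angry', 'time'] (min_width=10, slack=1)
Line 4: ['blue', 'storm'] (min_width=10, slack=1)
Line 5: ['in', 'quick', 'in'] (min_width=11, slack=0)
Line 6: ['bedroom'] (min_width=7, slack=4)
Line 7: ['window'] (min_width=6, slack=5)
Line 8: ['orange'] (min_width=6, slack=5)

Answer: 2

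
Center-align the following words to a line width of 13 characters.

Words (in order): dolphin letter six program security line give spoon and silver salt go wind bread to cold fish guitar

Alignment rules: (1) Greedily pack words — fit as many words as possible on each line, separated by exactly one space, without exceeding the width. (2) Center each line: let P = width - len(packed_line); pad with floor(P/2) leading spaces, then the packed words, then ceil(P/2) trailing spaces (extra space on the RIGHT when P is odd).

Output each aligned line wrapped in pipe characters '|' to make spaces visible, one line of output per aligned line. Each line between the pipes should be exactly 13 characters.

Line 1: ['dolphin'] (min_width=7, slack=6)
Line 2: ['letter', 'six'] (min_width=10, slack=3)
Line 3: ['program'] (min_width=7, slack=6)
Line 4: ['security', 'line'] (min_width=13, slack=0)
Line 5: ['give', 'spoon'] (min_width=10, slack=3)
Line 6: ['and', 'silver'] (min_width=10, slack=3)
Line 7: ['salt', 'go', 'wind'] (min_width=12, slack=1)
Line 8: ['bread', 'to', 'cold'] (min_width=13, slack=0)
Line 9: ['fish', 'guitar'] (min_width=11, slack=2)

Answer: |   dolphin   |
| letter six  |
|   program   |
|security line|
| give spoon  |
| and silver  |
|salt go wind |
|bread to cold|
| fish guitar |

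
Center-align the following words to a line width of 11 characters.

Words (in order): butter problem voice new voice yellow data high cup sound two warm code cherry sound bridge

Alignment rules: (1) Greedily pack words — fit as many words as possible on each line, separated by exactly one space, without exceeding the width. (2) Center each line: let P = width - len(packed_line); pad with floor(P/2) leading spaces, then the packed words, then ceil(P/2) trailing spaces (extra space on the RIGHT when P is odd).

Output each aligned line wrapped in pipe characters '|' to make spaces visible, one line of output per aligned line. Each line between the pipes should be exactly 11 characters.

Answer: |  butter   |
|  problem  |
| voice new |
|   voice   |
|yellow data|
| high cup  |
| sound two |
| warm code |
|  cherry   |
|   sound   |
|  bridge   |

Derivation:
Line 1: ['butter'] (min_width=6, slack=5)
Line 2: ['problem'] (min_width=7, slack=4)
Line 3: ['voice', 'new'] (min_width=9, slack=2)
Line 4: ['voice'] (min_width=5, slack=6)
Line 5: ['yellow', 'data'] (min_width=11, slack=0)
Line 6: ['high', 'cup'] (min_width=8, slack=3)
Line 7: ['sound', 'two'] (min_width=9, slack=2)
Line 8: ['warm', 'code'] (min_width=9, slack=2)
Line 9: ['cherry'] (min_width=6, slack=5)
Line 10: ['sound'] (min_width=5, slack=6)
Line 11: ['bridge'] (min_width=6, slack=5)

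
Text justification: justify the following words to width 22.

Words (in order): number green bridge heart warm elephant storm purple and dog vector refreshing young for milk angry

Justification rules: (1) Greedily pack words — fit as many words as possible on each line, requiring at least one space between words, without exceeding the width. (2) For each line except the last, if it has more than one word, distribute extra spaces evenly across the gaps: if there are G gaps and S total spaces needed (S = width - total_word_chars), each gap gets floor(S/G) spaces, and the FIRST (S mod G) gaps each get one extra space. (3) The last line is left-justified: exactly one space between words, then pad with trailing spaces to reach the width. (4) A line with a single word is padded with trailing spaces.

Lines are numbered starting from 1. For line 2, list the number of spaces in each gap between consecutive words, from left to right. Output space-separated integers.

Answer: 3 2

Derivation:
Line 1: ['number', 'green', 'bridge'] (min_width=19, slack=3)
Line 2: ['heart', 'warm', 'elephant'] (min_width=19, slack=3)
Line 3: ['storm', 'purple', 'and', 'dog'] (min_width=20, slack=2)
Line 4: ['vector', 'refreshing'] (min_width=17, slack=5)
Line 5: ['young', 'for', 'milk', 'angry'] (min_width=20, slack=2)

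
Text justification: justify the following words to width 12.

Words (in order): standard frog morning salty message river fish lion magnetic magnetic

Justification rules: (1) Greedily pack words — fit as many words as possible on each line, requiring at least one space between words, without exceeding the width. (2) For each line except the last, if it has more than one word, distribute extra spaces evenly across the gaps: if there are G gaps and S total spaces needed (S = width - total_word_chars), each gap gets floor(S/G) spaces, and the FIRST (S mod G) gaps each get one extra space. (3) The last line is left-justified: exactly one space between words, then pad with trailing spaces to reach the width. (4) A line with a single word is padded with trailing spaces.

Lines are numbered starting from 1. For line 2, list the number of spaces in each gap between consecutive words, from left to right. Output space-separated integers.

Answer: 1

Derivation:
Line 1: ['standard'] (min_width=8, slack=4)
Line 2: ['frog', 'morning'] (min_width=12, slack=0)
Line 3: ['salty'] (min_width=5, slack=7)
Line 4: ['message'] (min_width=7, slack=5)
Line 5: ['river', 'fish'] (min_width=10, slack=2)
Line 6: ['lion'] (min_width=4, slack=8)
Line 7: ['magnetic'] (min_width=8, slack=4)
Line 8: ['magnetic'] (min_width=8, slack=4)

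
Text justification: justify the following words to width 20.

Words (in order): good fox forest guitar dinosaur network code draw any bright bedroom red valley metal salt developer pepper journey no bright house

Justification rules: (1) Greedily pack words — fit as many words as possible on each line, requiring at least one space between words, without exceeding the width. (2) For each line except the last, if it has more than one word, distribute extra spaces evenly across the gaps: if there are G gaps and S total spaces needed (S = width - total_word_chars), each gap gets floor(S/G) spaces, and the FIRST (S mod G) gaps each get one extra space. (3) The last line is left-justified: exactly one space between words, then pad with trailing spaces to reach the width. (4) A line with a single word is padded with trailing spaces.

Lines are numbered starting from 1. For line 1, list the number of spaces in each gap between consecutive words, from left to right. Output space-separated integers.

Answer: 4 3

Derivation:
Line 1: ['good', 'fox', 'forest'] (min_width=15, slack=5)
Line 2: ['guitar', 'dinosaur'] (min_width=15, slack=5)
Line 3: ['network', 'code', 'draw'] (min_width=17, slack=3)
Line 4: ['any', 'bright', 'bedroom'] (min_width=18, slack=2)
Line 5: ['red', 'valley', 'metal'] (min_width=16, slack=4)
Line 6: ['salt', 'developer'] (min_width=14, slack=6)
Line 7: ['pepper', 'journey', 'no'] (min_width=17, slack=3)
Line 8: ['bright', 'house'] (min_width=12, slack=8)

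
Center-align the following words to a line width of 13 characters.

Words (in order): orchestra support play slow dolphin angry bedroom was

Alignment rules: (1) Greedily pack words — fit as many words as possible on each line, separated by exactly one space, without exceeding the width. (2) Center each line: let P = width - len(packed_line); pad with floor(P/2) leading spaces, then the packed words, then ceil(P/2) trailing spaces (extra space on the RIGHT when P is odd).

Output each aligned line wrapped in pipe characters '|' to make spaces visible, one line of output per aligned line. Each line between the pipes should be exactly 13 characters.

Answer: |  orchestra  |
|support play |
|slow dolphin |
|angry bedroom|
|     was     |

Derivation:
Line 1: ['orchestra'] (min_width=9, slack=4)
Line 2: ['support', 'play'] (min_width=12, slack=1)
Line 3: ['slow', 'dolphin'] (min_width=12, slack=1)
Line 4: ['angry', 'bedroom'] (min_width=13, slack=0)
Line 5: ['was'] (min_width=3, slack=10)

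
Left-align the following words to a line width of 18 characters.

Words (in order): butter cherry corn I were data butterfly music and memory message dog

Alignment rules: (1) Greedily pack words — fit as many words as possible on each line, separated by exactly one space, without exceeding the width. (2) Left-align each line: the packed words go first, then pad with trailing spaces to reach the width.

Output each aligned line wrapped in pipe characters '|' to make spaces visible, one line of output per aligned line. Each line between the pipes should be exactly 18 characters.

Line 1: ['butter', 'cherry', 'corn'] (min_width=18, slack=0)
Line 2: ['I', 'were', 'data'] (min_width=11, slack=7)
Line 3: ['butterfly', 'music'] (min_width=15, slack=3)
Line 4: ['and', 'memory', 'message'] (min_width=18, slack=0)
Line 5: ['dog'] (min_width=3, slack=15)

Answer: |butter cherry corn|
|I were data       |
|butterfly music   |
|and memory message|
|dog               |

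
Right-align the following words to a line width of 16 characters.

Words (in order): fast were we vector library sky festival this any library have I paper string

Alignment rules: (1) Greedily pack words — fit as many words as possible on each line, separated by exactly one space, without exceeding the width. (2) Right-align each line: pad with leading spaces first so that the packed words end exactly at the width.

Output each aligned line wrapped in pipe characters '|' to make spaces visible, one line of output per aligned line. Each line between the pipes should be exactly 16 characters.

Line 1: ['fast', 'were', 'we'] (min_width=12, slack=4)
Line 2: ['vector', 'library'] (min_width=14, slack=2)
Line 3: ['sky', 'festival'] (min_width=12, slack=4)
Line 4: ['this', 'any', 'library'] (min_width=16, slack=0)
Line 5: ['have', 'I', 'paper'] (min_width=12, slack=4)
Line 6: ['string'] (min_width=6, slack=10)

Answer: |    fast were we|
|  vector library|
|    sky festival|
|this any library|
|    have I paper|
|          string|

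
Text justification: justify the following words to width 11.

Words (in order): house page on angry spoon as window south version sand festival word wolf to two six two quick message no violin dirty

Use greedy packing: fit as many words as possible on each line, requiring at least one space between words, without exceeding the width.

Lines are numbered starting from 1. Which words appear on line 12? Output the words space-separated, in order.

Answer: message no

Derivation:
Line 1: ['house', 'page'] (min_width=10, slack=1)
Line 2: ['on', 'angry'] (min_width=8, slack=3)
Line 3: ['spoon', 'as'] (min_width=8, slack=3)
Line 4: ['window'] (min_width=6, slack=5)
Line 5: ['south'] (min_width=5, slack=6)
Line 6: ['version'] (min_width=7, slack=4)
Line 7: ['sand'] (min_width=4, slack=7)
Line 8: ['festival'] (min_width=8, slack=3)
Line 9: ['word', 'wolf'] (min_width=9, slack=2)
Line 10: ['to', 'two', 'six'] (min_width=10, slack=1)
Line 11: ['two', 'quick'] (min_width=9, slack=2)
Line 12: ['message', 'no'] (min_width=10, slack=1)
Line 13: ['violin'] (min_width=6, slack=5)
Line 14: ['dirty'] (min_width=5, slack=6)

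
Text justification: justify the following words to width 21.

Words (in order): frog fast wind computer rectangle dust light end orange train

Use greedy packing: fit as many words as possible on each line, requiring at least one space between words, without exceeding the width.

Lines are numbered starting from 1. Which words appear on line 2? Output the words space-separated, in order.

Answer: computer rectangle

Derivation:
Line 1: ['frog', 'fast', 'wind'] (min_width=14, slack=7)
Line 2: ['computer', 'rectangle'] (min_width=18, slack=3)
Line 3: ['dust', 'light', 'end', 'orange'] (min_width=21, slack=0)
Line 4: ['train'] (min_width=5, slack=16)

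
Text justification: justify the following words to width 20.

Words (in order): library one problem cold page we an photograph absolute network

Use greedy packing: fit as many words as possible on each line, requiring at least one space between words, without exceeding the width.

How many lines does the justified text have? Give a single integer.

Answer: 4

Derivation:
Line 1: ['library', 'one', 'problem'] (min_width=19, slack=1)
Line 2: ['cold', 'page', 'we', 'an'] (min_width=15, slack=5)
Line 3: ['photograph', 'absolute'] (min_width=19, slack=1)
Line 4: ['network'] (min_width=7, slack=13)
Total lines: 4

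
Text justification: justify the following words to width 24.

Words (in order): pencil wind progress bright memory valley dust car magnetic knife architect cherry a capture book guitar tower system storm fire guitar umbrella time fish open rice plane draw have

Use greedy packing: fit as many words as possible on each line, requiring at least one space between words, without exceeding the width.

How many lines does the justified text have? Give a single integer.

Answer: 9

Derivation:
Line 1: ['pencil', 'wind', 'progress'] (min_width=20, slack=4)
Line 2: ['bright', 'memory', 'valley'] (min_width=20, slack=4)
Line 3: ['dust', 'car', 'magnetic', 'knife'] (min_width=23, slack=1)
Line 4: ['architect', 'cherry', 'a'] (min_width=18, slack=6)
Line 5: ['capture', 'book', 'guitar'] (min_width=19, slack=5)
Line 6: ['tower', 'system', 'storm', 'fire'] (min_width=23, slack=1)
Line 7: ['guitar', 'umbrella', 'time'] (min_width=20, slack=4)
Line 8: ['fish', 'open', 'rice', 'plane'] (min_width=20, slack=4)
Line 9: ['draw', 'have'] (min_width=9, slack=15)
Total lines: 9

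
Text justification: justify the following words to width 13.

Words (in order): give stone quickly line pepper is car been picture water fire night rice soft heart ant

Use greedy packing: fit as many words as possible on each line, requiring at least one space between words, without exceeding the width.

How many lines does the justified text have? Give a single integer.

Line 1: ['give', 'stone'] (min_width=10, slack=3)
Line 2: ['quickly', 'line'] (min_width=12, slack=1)
Line 3: ['pepper', 'is', 'car'] (min_width=13, slack=0)
Line 4: ['been', 'picture'] (min_width=12, slack=1)
Line 5: ['water', 'fire'] (min_width=10, slack=3)
Line 6: ['night', 'rice'] (min_width=10, slack=3)
Line 7: ['soft', 'heart'] (min_width=10, slack=3)
Line 8: ['ant'] (min_width=3, slack=10)
Total lines: 8

Answer: 8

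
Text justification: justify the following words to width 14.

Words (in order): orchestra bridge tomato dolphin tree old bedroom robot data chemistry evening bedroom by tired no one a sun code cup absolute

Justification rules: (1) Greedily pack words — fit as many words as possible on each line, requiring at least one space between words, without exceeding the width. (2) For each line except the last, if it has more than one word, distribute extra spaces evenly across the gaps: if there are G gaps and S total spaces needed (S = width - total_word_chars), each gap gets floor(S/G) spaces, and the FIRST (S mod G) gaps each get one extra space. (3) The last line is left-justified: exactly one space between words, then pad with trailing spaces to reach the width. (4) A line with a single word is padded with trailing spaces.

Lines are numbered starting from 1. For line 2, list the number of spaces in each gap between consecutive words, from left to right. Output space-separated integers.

Answer: 2

Derivation:
Line 1: ['orchestra'] (min_width=9, slack=5)
Line 2: ['bridge', 'tomato'] (min_width=13, slack=1)
Line 3: ['dolphin', 'tree'] (min_width=12, slack=2)
Line 4: ['old', 'bedroom'] (min_width=11, slack=3)
Line 5: ['robot', 'data'] (min_width=10, slack=4)
Line 6: ['chemistry'] (min_width=9, slack=5)
Line 7: ['evening'] (min_width=7, slack=7)
Line 8: ['bedroom', 'by'] (min_width=10, slack=4)
Line 9: ['tired', 'no', 'one', 'a'] (min_width=14, slack=0)
Line 10: ['sun', 'code', 'cup'] (min_width=12, slack=2)
Line 11: ['absolute'] (min_width=8, slack=6)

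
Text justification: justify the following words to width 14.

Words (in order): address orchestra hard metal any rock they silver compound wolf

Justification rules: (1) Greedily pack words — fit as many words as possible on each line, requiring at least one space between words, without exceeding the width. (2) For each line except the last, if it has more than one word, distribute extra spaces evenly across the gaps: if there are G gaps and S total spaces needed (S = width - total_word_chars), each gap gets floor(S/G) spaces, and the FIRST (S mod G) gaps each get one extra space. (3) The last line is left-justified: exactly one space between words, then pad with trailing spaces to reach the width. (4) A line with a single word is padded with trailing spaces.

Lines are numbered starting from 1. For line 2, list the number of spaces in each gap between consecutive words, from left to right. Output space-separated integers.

Answer: 1

Derivation:
Line 1: ['address'] (min_width=7, slack=7)
Line 2: ['orchestra', 'hard'] (min_width=14, slack=0)
Line 3: ['metal', 'any', 'rock'] (min_width=14, slack=0)
Line 4: ['they', 'silver'] (min_width=11, slack=3)
Line 5: ['compound', 'wolf'] (min_width=13, slack=1)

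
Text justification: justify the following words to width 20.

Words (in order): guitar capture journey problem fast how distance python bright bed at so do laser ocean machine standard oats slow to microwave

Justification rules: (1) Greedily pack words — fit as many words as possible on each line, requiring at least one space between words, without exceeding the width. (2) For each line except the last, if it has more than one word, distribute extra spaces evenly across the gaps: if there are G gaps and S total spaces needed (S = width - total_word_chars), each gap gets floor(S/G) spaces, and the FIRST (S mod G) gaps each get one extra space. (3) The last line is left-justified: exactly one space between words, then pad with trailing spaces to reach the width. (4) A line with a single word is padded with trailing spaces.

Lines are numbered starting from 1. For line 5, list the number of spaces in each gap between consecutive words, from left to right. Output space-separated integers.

Answer: 2 1

Derivation:
Line 1: ['guitar', 'capture'] (min_width=14, slack=6)
Line 2: ['journey', 'problem', 'fast'] (min_width=20, slack=0)
Line 3: ['how', 'distance', 'python'] (min_width=19, slack=1)
Line 4: ['bright', 'bed', 'at', 'so', 'do'] (min_width=19, slack=1)
Line 5: ['laser', 'ocean', 'machine'] (min_width=19, slack=1)
Line 6: ['standard', 'oats', 'slow'] (min_width=18, slack=2)
Line 7: ['to', 'microwave'] (min_width=12, slack=8)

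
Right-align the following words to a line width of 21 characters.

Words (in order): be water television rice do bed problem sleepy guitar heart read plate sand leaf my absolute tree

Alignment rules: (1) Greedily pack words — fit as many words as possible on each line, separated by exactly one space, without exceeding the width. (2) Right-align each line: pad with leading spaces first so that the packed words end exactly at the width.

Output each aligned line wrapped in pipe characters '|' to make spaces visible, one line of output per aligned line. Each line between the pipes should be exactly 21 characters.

Answer: |  be water television|
|  rice do bed problem|
|  sleepy guitar heart|
| read plate sand leaf|
|     my absolute tree|

Derivation:
Line 1: ['be', 'water', 'television'] (min_width=19, slack=2)
Line 2: ['rice', 'do', 'bed', 'problem'] (min_width=19, slack=2)
Line 3: ['sleepy', 'guitar', 'heart'] (min_width=19, slack=2)
Line 4: ['read', 'plate', 'sand', 'leaf'] (min_width=20, slack=1)
Line 5: ['my', 'absolute', 'tree'] (min_width=16, slack=5)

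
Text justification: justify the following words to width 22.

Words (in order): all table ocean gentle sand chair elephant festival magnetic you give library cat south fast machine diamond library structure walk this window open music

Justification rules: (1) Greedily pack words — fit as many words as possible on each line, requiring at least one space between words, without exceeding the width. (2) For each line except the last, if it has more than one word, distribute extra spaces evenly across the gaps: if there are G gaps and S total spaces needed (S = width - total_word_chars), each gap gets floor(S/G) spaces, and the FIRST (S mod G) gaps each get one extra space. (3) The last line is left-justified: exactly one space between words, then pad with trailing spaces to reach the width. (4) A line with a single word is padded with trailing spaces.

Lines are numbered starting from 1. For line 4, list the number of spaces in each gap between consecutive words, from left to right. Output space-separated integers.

Answer: 1 1 1

Derivation:
Line 1: ['all', 'table', 'ocean', 'gentle'] (min_width=22, slack=0)
Line 2: ['sand', 'chair', 'elephant'] (min_width=19, slack=3)
Line 3: ['festival', 'magnetic', 'you'] (min_width=21, slack=1)
Line 4: ['give', 'library', 'cat', 'south'] (min_width=22, slack=0)
Line 5: ['fast', 'machine', 'diamond'] (min_width=20, slack=2)
Line 6: ['library', 'structure', 'walk'] (min_width=22, slack=0)
Line 7: ['this', 'window', 'open', 'music'] (min_width=22, slack=0)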